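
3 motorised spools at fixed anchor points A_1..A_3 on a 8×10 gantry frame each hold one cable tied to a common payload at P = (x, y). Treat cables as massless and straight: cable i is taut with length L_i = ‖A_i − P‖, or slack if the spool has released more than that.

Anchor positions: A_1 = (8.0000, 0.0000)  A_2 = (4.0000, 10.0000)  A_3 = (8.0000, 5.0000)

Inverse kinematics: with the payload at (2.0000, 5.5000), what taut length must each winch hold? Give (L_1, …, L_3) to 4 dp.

(8.1394, 4.9244, 6.0208)

cable 1: Δx=6.0000, Δy=-5.5000; L_1 = √(Δx²+Δy²) = 8.1394
cable 2: Δx=2.0000, Δy=4.5000; L_2 = √(Δx²+Δy²) = 4.9244
cable 3: Δx=6.0000, Δy=-0.5000; L_3 = √(Δx²+Δy²) = 6.0208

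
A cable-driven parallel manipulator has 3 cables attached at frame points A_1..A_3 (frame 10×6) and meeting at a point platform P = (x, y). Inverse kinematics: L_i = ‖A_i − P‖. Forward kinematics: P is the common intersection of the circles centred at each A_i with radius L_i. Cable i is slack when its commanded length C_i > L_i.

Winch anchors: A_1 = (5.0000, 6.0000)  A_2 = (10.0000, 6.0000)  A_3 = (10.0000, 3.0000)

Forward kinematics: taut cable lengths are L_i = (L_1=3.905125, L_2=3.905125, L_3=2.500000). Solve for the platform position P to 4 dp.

(7.5000, 3.0000)

each cable: (A_i−P)·(A_i−P) = L_i²; let k_i = ‖A_i‖²−L_i²
k_1 = 25.0000+36.0000−15.2500 = 45.7500
row 1: -10.0000x + 0.0000y = -75.0000  (k_2=120.7500)
row 2: -10.0000x + 6.0000y = -57.0000  (k_3=102.7500)
Cramer on rows 1–2 → x = 7.5000, y = 3.0000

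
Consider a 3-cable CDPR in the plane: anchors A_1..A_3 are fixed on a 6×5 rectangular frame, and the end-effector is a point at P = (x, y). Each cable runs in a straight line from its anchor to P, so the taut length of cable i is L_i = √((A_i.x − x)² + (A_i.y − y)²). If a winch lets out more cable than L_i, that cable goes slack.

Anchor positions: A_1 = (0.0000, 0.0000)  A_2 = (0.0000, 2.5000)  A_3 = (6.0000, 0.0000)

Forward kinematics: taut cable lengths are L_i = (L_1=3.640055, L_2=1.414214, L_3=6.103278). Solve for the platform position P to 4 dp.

expand ‖A_i−P‖²=L_i² and subtract eq 1 (q_i ≔ ‖A_i‖²−L_i²)
q_1 = 0.0000+0.0000−13.2500 = -13.2500
eq1−eq2 → [0.0000  -5.0000]·P = -17.5000
eq1−eq3 → [-12.0000  0.0000]·P = -12.0000
2×2 solve → P = (1.0000, 3.5000)

(1.0000, 3.5000)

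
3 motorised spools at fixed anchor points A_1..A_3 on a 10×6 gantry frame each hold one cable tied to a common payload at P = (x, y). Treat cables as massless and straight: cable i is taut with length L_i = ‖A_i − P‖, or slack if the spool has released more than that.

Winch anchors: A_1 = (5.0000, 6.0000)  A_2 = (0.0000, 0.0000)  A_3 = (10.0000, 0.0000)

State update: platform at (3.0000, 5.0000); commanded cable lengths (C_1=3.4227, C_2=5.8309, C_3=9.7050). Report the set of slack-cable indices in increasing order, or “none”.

cable 1: L_1 = ‖A_1−P‖ = 2.2361;  C_1 = 3.4227 → slack
cable 2: L_2 = ‖A_2−P‖ = 5.8310;  C_2 = 5.8309 → taut
cable 3: L_3 = ‖A_3−P‖ = 8.6023;  C_3 = 9.7050 → slack

1, 3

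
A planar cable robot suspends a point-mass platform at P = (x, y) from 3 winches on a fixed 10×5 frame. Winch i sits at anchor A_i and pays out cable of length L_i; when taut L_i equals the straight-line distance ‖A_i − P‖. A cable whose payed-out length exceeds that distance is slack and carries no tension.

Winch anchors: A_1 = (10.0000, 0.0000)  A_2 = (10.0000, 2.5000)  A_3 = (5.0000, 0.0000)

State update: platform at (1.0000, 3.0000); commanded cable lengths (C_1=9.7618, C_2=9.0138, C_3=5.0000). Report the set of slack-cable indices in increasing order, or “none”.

1

cable 1: √((9.0000)²+(-3.0000)²)=9.4868, C_1=9.7618: slack
cable 2: √((9.0000)²+(-0.5000)²)=9.0139, C_2=9.0138: taut
cable 3: √((4.0000)²+(-3.0000)²)=5.0000, C_3=5.0000: taut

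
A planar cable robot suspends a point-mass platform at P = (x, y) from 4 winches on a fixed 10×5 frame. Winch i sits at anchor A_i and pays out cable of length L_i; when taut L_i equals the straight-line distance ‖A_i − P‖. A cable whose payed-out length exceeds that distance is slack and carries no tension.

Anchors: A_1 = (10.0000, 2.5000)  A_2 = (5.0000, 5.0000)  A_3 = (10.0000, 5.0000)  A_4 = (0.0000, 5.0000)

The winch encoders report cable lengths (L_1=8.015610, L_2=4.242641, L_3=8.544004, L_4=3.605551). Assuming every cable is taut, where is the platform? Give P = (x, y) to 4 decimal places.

(2.0000, 2.0000)

each cable: (A_i−P)·(A_i−P) = L_i²; let c_i = ‖A_i‖²−L_i²
c_1 = 100.0000+6.2500−64.2500 = 42.0000
row 1: 10.0000x − 5.0000y = 10.0000  (c_2=32.0000)
row 2: 0.0000x − 5.0000y = -10.0000  (c_3=52.0000)
row 3: 20.0000x − 5.0000y = 30.0000  (c_4=12.0000)
Cramer on rows 1–2 → x = 2.0000, y = 2.0000
check cable 4: ‖A_4−P‖² = 13.0000 ≈ L_4² = 13.0000 ✓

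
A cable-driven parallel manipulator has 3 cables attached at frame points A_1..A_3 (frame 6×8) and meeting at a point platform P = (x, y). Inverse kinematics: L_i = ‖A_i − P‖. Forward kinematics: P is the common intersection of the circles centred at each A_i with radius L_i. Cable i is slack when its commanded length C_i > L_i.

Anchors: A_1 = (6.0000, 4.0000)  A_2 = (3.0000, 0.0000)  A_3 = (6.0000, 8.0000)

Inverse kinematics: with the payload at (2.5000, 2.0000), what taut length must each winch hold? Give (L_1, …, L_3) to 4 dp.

(4.0311, 2.0616, 6.9462)

L_1 = √((6.0000−2.5000)² + (4.0000−2.0000)²) = 4.0311
L_2 = √((3.0000−2.5000)² + (0.0000−2.0000)²) = 2.0616
L_3 = √((6.0000−2.5000)² + (8.0000−2.0000)²) = 6.9462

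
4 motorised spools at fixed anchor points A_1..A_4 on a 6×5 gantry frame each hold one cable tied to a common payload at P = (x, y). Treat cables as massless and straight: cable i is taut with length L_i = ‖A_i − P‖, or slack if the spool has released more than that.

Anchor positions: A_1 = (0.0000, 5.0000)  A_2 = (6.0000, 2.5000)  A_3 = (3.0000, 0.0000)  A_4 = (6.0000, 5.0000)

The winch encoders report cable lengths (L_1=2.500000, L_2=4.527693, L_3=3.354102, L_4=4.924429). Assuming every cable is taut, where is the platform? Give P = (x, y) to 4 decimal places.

(1.5000, 3.0000)

circle eqns → linear via eq_j − eq_1; set c_j = A_j·A_j − L_j²
c_1 = 0.0000+25.0000−6.2500 = 18.7500
-12.0000·x + 5.0000·y = c_1−c_2 = -3.0000
-6.0000·x + 10.0000·y = c_1−c_3 = 21.0000
-12.0000·x + 0.0000·y = c_1−c_4 = -18.0000
solve first two rows → x=1.5000, y=3.0000
check cable 4: ‖A_4−P‖² = 24.2500 ≈ L_4² = 24.2500 ✓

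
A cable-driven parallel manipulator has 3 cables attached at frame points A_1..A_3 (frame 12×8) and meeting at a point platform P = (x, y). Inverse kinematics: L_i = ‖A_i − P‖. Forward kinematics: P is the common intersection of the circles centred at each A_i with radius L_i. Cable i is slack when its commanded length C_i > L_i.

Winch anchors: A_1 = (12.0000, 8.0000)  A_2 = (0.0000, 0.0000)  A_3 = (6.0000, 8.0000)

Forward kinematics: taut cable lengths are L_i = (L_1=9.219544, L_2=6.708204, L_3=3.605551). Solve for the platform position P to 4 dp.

circle eqns → linear via eq_j − eq_1; set k_j = A_j·A_j − L_j²
k_1 = 144.0000+64.0000−85.0000 = 123.0000
24.0000·x + 16.0000·y = k_1−k_2 = 168.0000
12.0000·x + 0.0000·y = k_1−k_3 = 36.0000
solve first two rows → x=3.0000, y=6.0000

(3.0000, 6.0000)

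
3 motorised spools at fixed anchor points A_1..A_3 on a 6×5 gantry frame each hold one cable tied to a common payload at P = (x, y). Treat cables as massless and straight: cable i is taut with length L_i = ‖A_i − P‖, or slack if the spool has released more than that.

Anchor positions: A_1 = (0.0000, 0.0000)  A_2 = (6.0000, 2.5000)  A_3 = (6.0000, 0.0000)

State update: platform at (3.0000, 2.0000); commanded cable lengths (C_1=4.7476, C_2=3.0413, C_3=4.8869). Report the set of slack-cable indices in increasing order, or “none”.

1, 3

i=1: geometric 3.6056 vs commanded 4.7476 ⇒ slack
i=2: geometric 3.0414 vs commanded 3.0413 ⇒ taut
i=3: geometric 3.6056 vs commanded 4.8869 ⇒ slack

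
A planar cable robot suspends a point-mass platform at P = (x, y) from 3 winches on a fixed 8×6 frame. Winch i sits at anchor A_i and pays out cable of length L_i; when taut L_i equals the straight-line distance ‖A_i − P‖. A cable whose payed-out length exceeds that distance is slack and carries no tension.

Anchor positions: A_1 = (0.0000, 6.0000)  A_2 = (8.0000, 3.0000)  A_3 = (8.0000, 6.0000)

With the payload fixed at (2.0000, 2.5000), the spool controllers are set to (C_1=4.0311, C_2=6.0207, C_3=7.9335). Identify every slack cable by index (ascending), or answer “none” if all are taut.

i=1: geometric 4.0311 vs commanded 4.0311 ⇒ taut
i=2: geometric 6.0208 vs commanded 6.0207 ⇒ taut
i=3: geometric 6.9462 vs commanded 7.9335 ⇒ slack

3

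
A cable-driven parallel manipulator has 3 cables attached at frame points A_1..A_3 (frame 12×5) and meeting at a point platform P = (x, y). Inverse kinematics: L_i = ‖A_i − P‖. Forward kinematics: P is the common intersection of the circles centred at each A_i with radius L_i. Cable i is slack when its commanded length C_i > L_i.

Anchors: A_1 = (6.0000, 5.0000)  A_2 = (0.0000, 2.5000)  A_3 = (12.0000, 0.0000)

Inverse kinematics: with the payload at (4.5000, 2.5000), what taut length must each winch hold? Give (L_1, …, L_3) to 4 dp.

(2.9155, 4.5000, 7.9057)

L_1: Δ = A_1−P = (1.5000, 2.5000) → ‖Δ‖ = √8.5000 = 2.9155
L_2: Δ = A_2−P = (-4.5000, 0.0000) → ‖Δ‖ = √20.2500 = 4.5000
L_3: Δ = A_3−P = (7.5000, -2.5000) → ‖Δ‖ = √62.5000 = 7.9057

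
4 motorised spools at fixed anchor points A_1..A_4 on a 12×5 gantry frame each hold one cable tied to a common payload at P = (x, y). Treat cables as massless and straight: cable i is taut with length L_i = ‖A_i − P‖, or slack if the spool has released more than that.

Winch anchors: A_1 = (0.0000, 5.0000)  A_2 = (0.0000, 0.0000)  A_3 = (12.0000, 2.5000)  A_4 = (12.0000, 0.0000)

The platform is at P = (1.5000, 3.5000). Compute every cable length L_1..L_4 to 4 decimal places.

cable 1: Δx=-1.5000, Δy=1.5000; L_1 = √(Δx²+Δy²) = 2.1213
cable 2: Δx=-1.5000, Δy=-3.5000; L_2 = √(Δx²+Δy²) = 3.8079
cable 3: Δx=10.5000, Δy=-1.0000; L_3 = √(Δx²+Δy²) = 10.5475
cable 4: Δx=10.5000, Δy=-3.5000; L_4 = √(Δx²+Δy²) = 11.0680

(2.1213, 3.8079, 10.5475, 11.0680)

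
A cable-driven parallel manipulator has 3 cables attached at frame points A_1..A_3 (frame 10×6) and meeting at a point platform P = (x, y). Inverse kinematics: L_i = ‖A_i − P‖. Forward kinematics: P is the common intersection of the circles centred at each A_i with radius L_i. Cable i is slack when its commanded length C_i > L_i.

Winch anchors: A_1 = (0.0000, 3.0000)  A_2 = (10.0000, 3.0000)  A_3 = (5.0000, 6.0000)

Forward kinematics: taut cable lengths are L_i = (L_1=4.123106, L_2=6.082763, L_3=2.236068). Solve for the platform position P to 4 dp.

circle eqns → linear via eq_j − eq_1; set q_j = A_j·A_j − L_j²
q_1 = 0.0000+9.0000−17.0000 = -8.0000
-20.0000·x + 0.0000·y = q_1−q_2 = -80.0000
-10.0000·x − 6.0000·y = q_1−q_3 = -64.0000
solve first two rows → x=4.0000, y=4.0000

(4.0000, 4.0000)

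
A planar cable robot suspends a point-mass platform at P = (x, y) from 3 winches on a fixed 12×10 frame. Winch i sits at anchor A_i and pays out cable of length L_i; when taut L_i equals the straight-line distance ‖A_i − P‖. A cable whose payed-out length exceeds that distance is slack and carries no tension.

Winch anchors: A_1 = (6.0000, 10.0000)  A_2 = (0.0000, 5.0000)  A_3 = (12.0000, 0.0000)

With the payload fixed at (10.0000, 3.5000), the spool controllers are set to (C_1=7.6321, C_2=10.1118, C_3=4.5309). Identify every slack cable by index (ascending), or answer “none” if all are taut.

3

i=1: geometric 7.6322 vs commanded 7.6321 ⇒ taut
i=2: geometric 10.1119 vs commanded 10.1118 ⇒ taut
i=3: geometric 4.0311 vs commanded 4.5309 ⇒ slack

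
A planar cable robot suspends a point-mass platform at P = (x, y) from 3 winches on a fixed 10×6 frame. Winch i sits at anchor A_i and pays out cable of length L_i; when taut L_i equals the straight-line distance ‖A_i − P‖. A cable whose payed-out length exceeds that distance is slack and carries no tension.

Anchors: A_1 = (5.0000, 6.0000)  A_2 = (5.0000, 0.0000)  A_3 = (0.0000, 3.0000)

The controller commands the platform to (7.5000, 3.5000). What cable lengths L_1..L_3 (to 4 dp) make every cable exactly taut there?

cable 1: Δx=-2.5000, Δy=2.5000; L_1 = √(Δx²+Δy²) = 3.5355
cable 2: Δx=-2.5000, Δy=-3.5000; L_2 = √(Δx²+Δy²) = 4.3012
cable 3: Δx=-7.5000, Δy=-0.5000; L_3 = √(Δx²+Δy²) = 7.5166

(3.5355, 4.3012, 7.5166)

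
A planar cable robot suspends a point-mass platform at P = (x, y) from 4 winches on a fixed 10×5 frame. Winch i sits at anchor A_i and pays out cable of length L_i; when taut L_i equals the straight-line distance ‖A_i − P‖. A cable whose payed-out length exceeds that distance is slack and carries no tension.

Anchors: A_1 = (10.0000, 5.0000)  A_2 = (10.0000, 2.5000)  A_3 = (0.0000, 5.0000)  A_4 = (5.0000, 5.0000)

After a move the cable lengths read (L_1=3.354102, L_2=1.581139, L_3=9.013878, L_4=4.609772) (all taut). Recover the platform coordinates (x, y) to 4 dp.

(8.5000, 2.0000)

circle eqns → linear via eq_j − eq_1; set c_j = A_j·A_j − L_j²
c_1 = 100.0000+25.0000−11.2500 = 113.7500
0.0000·x + 5.0000·y = c_1−c_2 = 10.0000
20.0000·x + 0.0000·y = c_1−c_3 = 170.0000
10.0000·x + 0.0000·y = c_1−c_4 = 85.0000
solve first two rows → x=8.5000, y=2.0000
check cable 4: ‖A_4−P‖² = 21.2500 ≈ L_4² = 21.2500 ✓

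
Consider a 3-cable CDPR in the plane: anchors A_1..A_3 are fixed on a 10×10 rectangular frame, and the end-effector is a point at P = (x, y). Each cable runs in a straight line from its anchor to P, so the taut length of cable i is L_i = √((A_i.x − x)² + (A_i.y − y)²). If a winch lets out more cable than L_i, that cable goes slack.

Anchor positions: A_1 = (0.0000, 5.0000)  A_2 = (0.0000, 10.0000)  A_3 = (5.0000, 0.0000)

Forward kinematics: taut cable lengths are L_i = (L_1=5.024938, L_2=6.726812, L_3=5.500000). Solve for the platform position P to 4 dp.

(5.0000, 5.5000)

each cable: (A_i−P)·(A_i−P) = L_i²; let q_i = ‖A_i‖²−L_i²
q_1 = 0.0000+25.0000−25.2500 = -0.2500
row 1: 0.0000x − 10.0000y = -55.0000  (q_2=54.7500)
row 2: -10.0000x + 10.0000y = 5.0000  (q_3=-5.2500)
Cramer on rows 1–2 → x = 5.0000, y = 5.5000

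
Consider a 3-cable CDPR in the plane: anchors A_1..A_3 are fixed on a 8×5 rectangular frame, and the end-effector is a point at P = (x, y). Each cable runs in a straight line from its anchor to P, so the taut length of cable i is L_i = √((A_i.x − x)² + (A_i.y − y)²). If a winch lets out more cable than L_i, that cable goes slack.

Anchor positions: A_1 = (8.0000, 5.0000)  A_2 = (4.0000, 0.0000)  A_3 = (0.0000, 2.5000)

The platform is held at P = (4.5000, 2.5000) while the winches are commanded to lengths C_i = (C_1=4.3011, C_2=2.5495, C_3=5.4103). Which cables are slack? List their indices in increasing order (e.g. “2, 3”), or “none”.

3

cable 1: L_1 = ‖A_1−P‖ = 4.3012;  C_1 = 4.3011 → taut
cable 2: L_2 = ‖A_2−P‖ = 2.5495;  C_2 = 2.5495 → taut
cable 3: L_3 = ‖A_3−P‖ = 4.5000;  C_3 = 5.4103 → slack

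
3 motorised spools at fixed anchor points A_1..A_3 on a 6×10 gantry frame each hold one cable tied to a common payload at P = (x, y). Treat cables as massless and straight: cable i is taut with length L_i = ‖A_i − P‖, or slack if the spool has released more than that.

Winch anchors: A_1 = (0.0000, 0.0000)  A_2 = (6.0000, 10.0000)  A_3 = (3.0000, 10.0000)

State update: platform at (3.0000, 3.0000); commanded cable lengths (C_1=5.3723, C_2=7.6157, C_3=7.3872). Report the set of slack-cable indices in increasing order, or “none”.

i=1: geometric 4.2426 vs commanded 5.3723 ⇒ slack
i=2: geometric 7.6158 vs commanded 7.6157 ⇒ taut
i=3: geometric 7.0000 vs commanded 7.3872 ⇒ slack

1, 3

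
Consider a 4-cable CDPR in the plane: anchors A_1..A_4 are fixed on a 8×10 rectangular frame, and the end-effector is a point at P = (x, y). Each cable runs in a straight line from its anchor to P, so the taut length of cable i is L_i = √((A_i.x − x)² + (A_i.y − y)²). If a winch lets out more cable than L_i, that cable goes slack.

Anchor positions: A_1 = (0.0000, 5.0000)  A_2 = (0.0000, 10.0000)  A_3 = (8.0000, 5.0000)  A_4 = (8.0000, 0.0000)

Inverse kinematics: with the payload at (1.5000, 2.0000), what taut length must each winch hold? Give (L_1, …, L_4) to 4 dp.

L_1 = √((0.0000−1.5000)² + (5.0000−2.0000)²) = 3.3541
L_2 = √((0.0000−1.5000)² + (10.0000−2.0000)²) = 8.1394
L_3 = √((8.0000−1.5000)² + (5.0000−2.0000)²) = 7.1589
L_4 = √((8.0000−1.5000)² + (0.0000−2.0000)²) = 6.8007

(3.3541, 8.1394, 7.1589, 6.8007)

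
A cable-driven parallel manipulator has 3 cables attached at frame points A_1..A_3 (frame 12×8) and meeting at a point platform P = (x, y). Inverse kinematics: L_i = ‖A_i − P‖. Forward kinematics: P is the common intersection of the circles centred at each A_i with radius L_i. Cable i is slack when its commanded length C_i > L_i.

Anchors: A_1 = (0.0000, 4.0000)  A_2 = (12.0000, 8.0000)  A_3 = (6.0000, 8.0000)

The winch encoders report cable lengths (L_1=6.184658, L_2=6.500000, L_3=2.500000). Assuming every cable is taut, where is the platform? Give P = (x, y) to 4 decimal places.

(6.0000, 5.5000)

each cable: (A_i−P)·(A_i−P) = L_i²; let k_i = ‖A_i‖²−L_i²
k_1 = 0.0000+16.0000−38.2500 = -22.2500
row 1: -24.0000x − 8.0000y = -188.0000  (k_2=165.7500)
row 2: -12.0000x − 8.0000y = -116.0000  (k_3=93.7500)
Cramer on rows 1–2 → x = 6.0000, y = 5.5000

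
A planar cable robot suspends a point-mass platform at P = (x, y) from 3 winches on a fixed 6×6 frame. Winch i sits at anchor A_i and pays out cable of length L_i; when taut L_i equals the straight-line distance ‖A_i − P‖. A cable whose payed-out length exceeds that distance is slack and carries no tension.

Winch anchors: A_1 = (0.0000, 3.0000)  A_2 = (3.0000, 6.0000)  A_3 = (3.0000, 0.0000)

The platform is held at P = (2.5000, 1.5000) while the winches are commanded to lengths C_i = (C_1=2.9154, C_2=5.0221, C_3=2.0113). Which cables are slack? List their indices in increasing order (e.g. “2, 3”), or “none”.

2, 3

cable 1: √((-2.5000)²+(1.5000)²)=2.9155, C_1=2.9154: taut
cable 2: √((0.5000)²+(4.5000)²)=4.5277, C_2=5.0221: slack
cable 3: √((0.5000)²+(-1.5000)²)=1.5811, C_3=2.0113: slack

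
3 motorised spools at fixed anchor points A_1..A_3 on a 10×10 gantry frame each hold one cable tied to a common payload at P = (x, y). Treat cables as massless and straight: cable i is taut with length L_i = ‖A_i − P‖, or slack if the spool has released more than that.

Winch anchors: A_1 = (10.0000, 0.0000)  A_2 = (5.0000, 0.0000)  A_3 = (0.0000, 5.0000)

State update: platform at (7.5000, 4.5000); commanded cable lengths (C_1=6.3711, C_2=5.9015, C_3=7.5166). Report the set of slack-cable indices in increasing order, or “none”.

i=1: geometric 5.1478 vs commanded 6.3711 ⇒ slack
i=2: geometric 5.1478 vs commanded 5.9015 ⇒ slack
i=3: geometric 7.5166 vs commanded 7.5166 ⇒ taut

1, 2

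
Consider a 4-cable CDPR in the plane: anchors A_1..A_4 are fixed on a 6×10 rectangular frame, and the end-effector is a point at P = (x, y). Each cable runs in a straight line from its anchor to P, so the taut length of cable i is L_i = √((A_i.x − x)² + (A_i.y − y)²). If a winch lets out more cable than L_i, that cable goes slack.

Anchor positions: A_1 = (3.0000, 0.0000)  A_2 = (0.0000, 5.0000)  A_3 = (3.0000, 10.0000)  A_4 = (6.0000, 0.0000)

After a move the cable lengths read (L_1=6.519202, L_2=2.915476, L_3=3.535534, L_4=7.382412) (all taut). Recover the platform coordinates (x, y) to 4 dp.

each cable: (A_i−P)·(A_i−P) = L_i²; let c_i = ‖A_i‖²−L_i²
c_1 = 9.0000+0.0000−42.5000 = -33.5000
row 1: 6.0000x − 10.0000y = -50.0000  (c_2=16.5000)
row 2: 0.0000x − 20.0000y = -130.0000  (c_3=96.5000)
row 3: -6.0000x + 0.0000y = -15.0000  (c_4=-18.5000)
Cramer on rows 1–2 → x = 2.5000, y = 6.5000
check cable 4: ‖A_4−P‖² = 54.5000 ≈ L_4² = 54.5000 ✓

(2.5000, 6.5000)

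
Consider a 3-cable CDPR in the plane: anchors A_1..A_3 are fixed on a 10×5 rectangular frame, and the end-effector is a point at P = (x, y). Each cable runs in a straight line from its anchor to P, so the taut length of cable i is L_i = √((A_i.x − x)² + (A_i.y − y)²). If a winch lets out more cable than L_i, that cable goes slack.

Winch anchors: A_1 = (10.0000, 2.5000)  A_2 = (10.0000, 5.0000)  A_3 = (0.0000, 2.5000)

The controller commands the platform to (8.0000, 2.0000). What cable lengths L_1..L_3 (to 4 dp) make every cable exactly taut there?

L_1 = √((10.0000−8.0000)² + (2.5000−2.0000)²) = 2.0616
L_2 = √((10.0000−8.0000)² + (5.0000−2.0000)²) = 3.6056
L_3 = √((0.0000−8.0000)² + (2.5000−2.0000)²) = 8.0156

(2.0616, 3.6056, 8.0156)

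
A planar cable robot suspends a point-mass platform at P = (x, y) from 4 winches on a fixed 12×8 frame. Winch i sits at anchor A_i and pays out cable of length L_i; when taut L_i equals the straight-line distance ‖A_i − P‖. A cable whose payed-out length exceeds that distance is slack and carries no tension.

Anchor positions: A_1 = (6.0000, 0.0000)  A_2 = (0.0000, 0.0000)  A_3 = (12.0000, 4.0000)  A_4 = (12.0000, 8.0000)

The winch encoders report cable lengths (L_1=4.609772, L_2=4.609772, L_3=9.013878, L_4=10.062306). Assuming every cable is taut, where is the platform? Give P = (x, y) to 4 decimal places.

expand ‖A_i−P‖²=L_i² and subtract eq 1 (c_i ≔ ‖A_i‖²−L_i²)
c_1 = 36.0000+0.0000−21.2500 = 14.7500
eq1−eq2 → [12.0000  0.0000]·P = 36.0000
eq1−eq3 → [-12.0000  -8.0000]·P = -64.0000
eq1−eq4 → [-12.0000  -16.0000]·P = -92.0000
2×2 solve → P = (3.0000, 3.5000)
check cable 4: ‖A_4−P‖² = 101.2500 ≈ L_4² = 101.2500 ✓

(3.0000, 3.5000)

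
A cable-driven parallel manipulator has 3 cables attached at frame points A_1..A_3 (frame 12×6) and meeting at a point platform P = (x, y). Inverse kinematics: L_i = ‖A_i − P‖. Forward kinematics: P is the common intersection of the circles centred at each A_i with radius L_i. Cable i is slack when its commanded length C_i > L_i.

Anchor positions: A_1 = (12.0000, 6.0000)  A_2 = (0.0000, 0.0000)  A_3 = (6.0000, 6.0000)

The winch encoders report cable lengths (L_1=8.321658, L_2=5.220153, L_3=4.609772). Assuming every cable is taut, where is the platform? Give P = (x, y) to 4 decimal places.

(5.0000, 1.5000)

expand ‖A_i−P‖²=L_i² and subtract eq 1 (q_i ≔ ‖A_i‖²−L_i²)
q_1 = 144.0000+36.0000−69.2500 = 110.7500
eq1−eq2 → [24.0000  12.0000]·P = 138.0000
eq1−eq3 → [12.0000  0.0000]·P = 60.0000
2×2 solve → P = (5.0000, 1.5000)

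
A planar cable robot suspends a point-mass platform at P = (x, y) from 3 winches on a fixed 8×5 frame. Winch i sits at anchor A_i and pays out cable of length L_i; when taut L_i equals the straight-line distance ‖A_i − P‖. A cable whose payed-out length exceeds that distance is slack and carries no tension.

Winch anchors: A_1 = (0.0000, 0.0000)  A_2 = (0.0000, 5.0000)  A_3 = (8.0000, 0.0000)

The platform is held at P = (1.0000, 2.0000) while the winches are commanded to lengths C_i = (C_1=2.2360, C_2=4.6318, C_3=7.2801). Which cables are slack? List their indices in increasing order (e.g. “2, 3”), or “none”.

cable 1: √((-1.0000)²+(-2.0000)²)=2.2361, C_1=2.2360: taut
cable 2: √((-1.0000)²+(3.0000)²)=3.1623, C_2=4.6318: slack
cable 3: √((7.0000)²+(-2.0000)²)=7.2801, C_3=7.2801: taut

2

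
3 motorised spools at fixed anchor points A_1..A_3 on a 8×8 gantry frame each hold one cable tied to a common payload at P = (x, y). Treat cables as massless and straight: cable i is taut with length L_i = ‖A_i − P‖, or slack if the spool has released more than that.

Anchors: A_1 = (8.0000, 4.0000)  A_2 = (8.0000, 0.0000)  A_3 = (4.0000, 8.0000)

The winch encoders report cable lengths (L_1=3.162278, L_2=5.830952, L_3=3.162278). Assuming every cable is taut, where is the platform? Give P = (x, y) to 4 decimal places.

circle eqns → linear via eq_j − eq_1; set q_j = A_j·A_j − L_j²
q_1 = 64.0000+16.0000−10.0000 = 70.0000
0.0000·x + 8.0000·y = q_1−q_2 = 40.0000
8.0000·x − 8.0000·y = q_1−q_3 = 0.0000
solve first two rows → x=5.0000, y=5.0000

(5.0000, 5.0000)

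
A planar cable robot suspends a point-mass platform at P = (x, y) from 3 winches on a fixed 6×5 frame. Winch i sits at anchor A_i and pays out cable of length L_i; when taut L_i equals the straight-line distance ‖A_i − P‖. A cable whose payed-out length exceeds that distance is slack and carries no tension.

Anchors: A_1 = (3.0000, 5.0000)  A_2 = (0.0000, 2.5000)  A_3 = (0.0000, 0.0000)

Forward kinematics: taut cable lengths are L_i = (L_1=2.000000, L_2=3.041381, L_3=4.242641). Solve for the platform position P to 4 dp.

(3.0000, 3.0000)

circle eqns → linear via eq_j − eq_1; set c_j = A_j·A_j − L_j²
c_1 = 9.0000+25.0000−4.0000 = 30.0000
6.0000·x + 5.0000·y = c_1−c_2 = 33.0000
6.0000·x + 10.0000·y = c_1−c_3 = 48.0000
solve first two rows → x=3.0000, y=3.0000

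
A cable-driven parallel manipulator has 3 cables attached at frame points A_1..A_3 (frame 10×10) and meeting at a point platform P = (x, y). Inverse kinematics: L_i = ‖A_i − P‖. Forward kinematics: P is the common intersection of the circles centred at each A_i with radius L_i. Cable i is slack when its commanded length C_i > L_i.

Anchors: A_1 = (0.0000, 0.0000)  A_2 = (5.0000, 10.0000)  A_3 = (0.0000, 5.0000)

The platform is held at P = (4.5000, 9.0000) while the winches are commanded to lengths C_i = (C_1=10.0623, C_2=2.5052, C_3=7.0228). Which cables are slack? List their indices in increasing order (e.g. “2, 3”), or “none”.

i=1: geometric 10.0623 vs commanded 10.0623 ⇒ taut
i=2: geometric 1.1180 vs commanded 2.5052 ⇒ slack
i=3: geometric 6.0208 vs commanded 7.0228 ⇒ slack

2, 3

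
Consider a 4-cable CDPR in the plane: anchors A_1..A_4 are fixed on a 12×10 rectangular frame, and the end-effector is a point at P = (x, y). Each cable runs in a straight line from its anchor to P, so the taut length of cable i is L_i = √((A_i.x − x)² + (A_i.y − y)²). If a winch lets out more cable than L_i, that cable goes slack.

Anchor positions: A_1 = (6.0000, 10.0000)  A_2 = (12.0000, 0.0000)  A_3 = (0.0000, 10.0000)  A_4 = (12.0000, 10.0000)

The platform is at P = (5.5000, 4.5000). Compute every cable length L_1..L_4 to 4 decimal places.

(5.5227, 7.9057, 7.7782, 8.5147)

L_1: Δ = A_1−P = (0.5000, 5.5000) → ‖Δ‖ = √30.5000 = 5.5227
L_2: Δ = A_2−P = (6.5000, -4.5000) → ‖Δ‖ = √62.5000 = 7.9057
L_3: Δ = A_3−P = (-5.5000, 5.5000) → ‖Δ‖ = √60.5000 = 7.7782
L_4: Δ = A_4−P = (6.5000, 5.5000) → ‖Δ‖ = √72.5000 = 8.5147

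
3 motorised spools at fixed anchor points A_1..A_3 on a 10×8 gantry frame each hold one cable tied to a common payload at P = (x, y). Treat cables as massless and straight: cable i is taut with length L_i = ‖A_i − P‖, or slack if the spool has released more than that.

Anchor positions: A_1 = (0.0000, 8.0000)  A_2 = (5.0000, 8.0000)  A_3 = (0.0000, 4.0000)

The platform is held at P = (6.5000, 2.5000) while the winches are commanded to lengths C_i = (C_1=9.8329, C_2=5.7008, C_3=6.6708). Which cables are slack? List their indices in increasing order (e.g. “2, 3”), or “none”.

1

cable 1: √((-6.5000)²+(5.5000)²)=8.5147, C_1=9.8329: slack
cable 2: √((-1.5000)²+(5.5000)²)=5.7009, C_2=5.7008: taut
cable 3: √((-6.5000)²+(1.5000)²)=6.6708, C_3=6.6708: taut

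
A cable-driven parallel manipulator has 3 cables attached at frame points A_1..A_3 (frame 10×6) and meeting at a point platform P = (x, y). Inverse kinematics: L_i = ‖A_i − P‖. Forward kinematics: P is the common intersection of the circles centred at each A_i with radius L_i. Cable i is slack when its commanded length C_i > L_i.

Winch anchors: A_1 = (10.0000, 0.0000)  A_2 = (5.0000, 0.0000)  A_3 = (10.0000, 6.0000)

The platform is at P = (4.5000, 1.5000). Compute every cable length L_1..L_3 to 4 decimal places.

(5.7009, 1.5811, 7.1063)

L_1: Δ = A_1−P = (5.5000, -1.5000) → ‖Δ‖ = √32.5000 = 5.7009
L_2: Δ = A_2−P = (0.5000, -1.5000) → ‖Δ‖ = √2.5000 = 1.5811
L_3: Δ = A_3−P = (5.5000, 4.5000) → ‖Δ‖ = √50.5000 = 7.1063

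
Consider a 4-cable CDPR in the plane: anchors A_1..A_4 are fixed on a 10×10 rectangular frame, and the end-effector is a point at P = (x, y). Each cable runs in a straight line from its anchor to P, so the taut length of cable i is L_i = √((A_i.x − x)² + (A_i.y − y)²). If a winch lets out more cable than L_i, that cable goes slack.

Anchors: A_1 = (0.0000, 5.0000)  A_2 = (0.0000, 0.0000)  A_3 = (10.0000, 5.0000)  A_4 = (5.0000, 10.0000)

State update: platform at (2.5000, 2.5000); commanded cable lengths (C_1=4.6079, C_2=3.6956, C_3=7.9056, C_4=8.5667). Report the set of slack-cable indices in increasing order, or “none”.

1, 2, 4

cable 1: √((-2.5000)²+(2.5000)²)=3.5355, C_1=4.6079: slack
cable 2: √((-2.5000)²+(-2.5000)²)=3.5355, C_2=3.6956: slack
cable 3: √((7.5000)²+(2.5000)²)=7.9057, C_3=7.9056: taut
cable 4: √((2.5000)²+(7.5000)²)=7.9057, C_4=8.5667: slack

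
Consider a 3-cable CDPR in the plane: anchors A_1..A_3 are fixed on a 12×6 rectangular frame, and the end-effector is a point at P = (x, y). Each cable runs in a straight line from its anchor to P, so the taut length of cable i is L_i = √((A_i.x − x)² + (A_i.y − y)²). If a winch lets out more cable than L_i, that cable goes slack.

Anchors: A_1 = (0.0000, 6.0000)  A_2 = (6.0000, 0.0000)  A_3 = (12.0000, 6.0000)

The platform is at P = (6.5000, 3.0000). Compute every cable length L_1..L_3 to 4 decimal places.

(7.1589, 3.0414, 6.2650)

L_1 = √((0.0000−6.5000)² + (6.0000−3.0000)²) = 7.1589
L_2 = √((6.0000−6.5000)² + (0.0000−3.0000)²) = 3.0414
L_3 = √((12.0000−6.5000)² + (6.0000−3.0000)²) = 6.2650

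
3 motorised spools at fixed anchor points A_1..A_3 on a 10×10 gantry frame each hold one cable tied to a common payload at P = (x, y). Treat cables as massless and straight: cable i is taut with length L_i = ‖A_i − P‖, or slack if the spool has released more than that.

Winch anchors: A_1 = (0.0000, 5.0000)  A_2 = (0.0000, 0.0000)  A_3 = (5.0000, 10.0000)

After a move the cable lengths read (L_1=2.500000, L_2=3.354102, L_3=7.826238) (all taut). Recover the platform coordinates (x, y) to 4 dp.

(1.5000, 3.0000)

each cable: (A_i−P)·(A_i−P) = L_i²; let k_i = ‖A_i‖²−L_i²
k_1 = 0.0000+25.0000−6.2500 = 18.7500
row 1: 0.0000x + 10.0000y = 30.0000  (k_2=-11.2500)
row 2: -10.0000x − 10.0000y = -45.0000  (k_3=63.7500)
Cramer on rows 1–2 → x = 1.5000, y = 3.0000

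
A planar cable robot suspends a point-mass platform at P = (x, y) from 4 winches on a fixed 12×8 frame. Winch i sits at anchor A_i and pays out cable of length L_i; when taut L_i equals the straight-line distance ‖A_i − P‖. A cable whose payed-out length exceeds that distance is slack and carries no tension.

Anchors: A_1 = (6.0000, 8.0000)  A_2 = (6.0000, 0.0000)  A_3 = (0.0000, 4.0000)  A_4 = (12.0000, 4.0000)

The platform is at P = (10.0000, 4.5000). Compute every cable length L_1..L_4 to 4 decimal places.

(5.3151, 6.0208, 10.0125, 2.0616)

L_1: Δ = A_1−P = (-4.0000, 3.5000) → ‖Δ‖ = √28.2500 = 5.3151
L_2: Δ = A_2−P = (-4.0000, -4.5000) → ‖Δ‖ = √36.2500 = 6.0208
L_3: Δ = A_3−P = (-10.0000, -0.5000) → ‖Δ‖ = √100.2500 = 10.0125
L_4: Δ = A_4−P = (2.0000, -0.5000) → ‖Δ‖ = √4.2500 = 2.0616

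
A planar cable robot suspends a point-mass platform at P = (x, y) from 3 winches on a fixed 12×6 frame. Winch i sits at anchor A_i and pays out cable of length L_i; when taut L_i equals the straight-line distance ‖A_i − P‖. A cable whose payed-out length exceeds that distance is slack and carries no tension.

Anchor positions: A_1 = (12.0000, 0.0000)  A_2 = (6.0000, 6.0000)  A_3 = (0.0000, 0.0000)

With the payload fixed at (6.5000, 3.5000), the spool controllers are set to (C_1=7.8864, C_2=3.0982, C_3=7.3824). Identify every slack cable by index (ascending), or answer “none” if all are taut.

1, 2

cable 1: L_1 = ‖A_1−P‖ = 6.5192;  C_1 = 7.8864 → slack
cable 2: L_2 = ‖A_2−P‖ = 2.5495;  C_2 = 3.0982 → slack
cable 3: L_3 = ‖A_3−P‖ = 7.3824;  C_3 = 7.3824 → taut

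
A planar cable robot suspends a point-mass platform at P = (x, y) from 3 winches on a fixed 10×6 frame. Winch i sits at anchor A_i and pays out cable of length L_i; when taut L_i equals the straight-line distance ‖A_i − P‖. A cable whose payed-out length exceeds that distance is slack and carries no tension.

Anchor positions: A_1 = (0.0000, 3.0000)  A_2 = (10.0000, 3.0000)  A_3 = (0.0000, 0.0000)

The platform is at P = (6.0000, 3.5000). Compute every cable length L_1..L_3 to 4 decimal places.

L_1: Δ = A_1−P = (-6.0000, -0.5000) → ‖Δ‖ = √36.2500 = 6.0208
L_2: Δ = A_2−P = (4.0000, -0.5000) → ‖Δ‖ = √16.2500 = 4.0311
L_3: Δ = A_3−P = (-6.0000, -3.5000) → ‖Δ‖ = √48.2500 = 6.9462

(6.0208, 4.0311, 6.9462)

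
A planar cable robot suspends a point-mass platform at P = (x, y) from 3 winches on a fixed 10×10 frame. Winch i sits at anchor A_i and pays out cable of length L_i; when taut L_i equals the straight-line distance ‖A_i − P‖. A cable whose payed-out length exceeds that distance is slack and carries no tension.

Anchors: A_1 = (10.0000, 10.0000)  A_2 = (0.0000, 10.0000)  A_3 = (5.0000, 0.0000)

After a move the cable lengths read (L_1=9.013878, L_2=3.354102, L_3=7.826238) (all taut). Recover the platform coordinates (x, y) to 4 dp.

(1.5000, 7.0000)

expand ‖A_i−P‖²=L_i² and subtract eq 1 (k_i ≔ ‖A_i‖²−L_i²)
k_1 = 100.0000+100.0000−81.2500 = 118.7500
eq1−eq2 → [20.0000  0.0000]·P = 30.0000
eq1−eq3 → [10.0000  20.0000]·P = 155.0000
2×2 solve → P = (1.5000, 7.0000)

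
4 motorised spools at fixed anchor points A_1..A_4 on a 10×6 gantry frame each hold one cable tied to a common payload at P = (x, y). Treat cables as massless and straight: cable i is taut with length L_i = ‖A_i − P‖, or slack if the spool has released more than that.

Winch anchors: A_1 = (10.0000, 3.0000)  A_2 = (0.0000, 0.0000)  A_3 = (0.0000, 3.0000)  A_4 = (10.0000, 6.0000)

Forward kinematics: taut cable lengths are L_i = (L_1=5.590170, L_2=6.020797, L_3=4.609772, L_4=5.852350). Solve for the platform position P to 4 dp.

(4.5000, 4.0000)

each cable: (A_i−P)·(A_i−P) = L_i²; let q_i = ‖A_i‖²−L_i²
q_1 = 100.0000+9.0000−31.2500 = 77.7500
row 1: 20.0000x + 6.0000y = 114.0000  (q_2=-36.2500)
row 2: 20.0000x + 0.0000y = 90.0000  (q_3=-12.2500)
row 3: 0.0000x − 6.0000y = -24.0000  (q_4=101.7500)
Cramer on rows 1–2 → x = 4.5000, y = 4.0000
check cable 4: ‖A_4−P‖² = 34.2500 ≈ L_4² = 34.2500 ✓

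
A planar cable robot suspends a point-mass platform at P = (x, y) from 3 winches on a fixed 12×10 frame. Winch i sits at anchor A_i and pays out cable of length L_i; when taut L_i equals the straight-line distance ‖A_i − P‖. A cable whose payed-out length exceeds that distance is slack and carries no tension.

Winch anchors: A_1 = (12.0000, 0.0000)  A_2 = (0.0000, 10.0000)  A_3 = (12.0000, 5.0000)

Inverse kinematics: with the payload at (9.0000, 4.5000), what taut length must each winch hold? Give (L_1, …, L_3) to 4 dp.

(5.4083, 10.5475, 3.0414)

L_1: Δ = A_1−P = (3.0000, -4.5000) → ‖Δ‖ = √29.2500 = 5.4083
L_2: Δ = A_2−P = (-9.0000, 5.5000) → ‖Δ‖ = √111.2500 = 10.5475
L_3: Δ = A_3−P = (3.0000, 0.5000) → ‖Δ‖ = √9.2500 = 3.0414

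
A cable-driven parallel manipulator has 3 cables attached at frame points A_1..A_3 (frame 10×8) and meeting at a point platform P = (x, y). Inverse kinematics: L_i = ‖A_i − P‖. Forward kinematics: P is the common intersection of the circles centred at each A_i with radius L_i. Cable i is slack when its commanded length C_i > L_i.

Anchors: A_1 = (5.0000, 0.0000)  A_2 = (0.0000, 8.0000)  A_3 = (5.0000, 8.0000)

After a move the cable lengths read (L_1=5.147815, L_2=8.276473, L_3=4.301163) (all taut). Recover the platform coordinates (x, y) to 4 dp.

(7.5000, 4.5000)

each cable: (A_i−P)·(A_i−P) = L_i²; let q_i = ‖A_i‖²−L_i²
q_1 = 25.0000+0.0000−26.5000 = -1.5000
row 1: 10.0000x − 16.0000y = 3.0000  (q_2=-4.5000)
row 2: 0.0000x − 16.0000y = -72.0000  (q_3=70.5000)
Cramer on rows 1–2 → x = 7.5000, y = 4.5000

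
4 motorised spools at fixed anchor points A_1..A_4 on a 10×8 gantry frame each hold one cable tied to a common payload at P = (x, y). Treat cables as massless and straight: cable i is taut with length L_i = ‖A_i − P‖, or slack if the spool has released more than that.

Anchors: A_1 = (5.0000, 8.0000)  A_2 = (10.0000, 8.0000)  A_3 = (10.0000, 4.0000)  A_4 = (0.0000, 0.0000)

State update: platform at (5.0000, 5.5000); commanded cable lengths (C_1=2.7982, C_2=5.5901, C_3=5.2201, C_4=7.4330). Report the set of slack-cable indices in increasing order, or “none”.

1

i=1: geometric 2.5000 vs commanded 2.7982 ⇒ slack
i=2: geometric 5.5902 vs commanded 5.5901 ⇒ taut
i=3: geometric 5.2202 vs commanded 5.2201 ⇒ taut
i=4: geometric 7.4330 vs commanded 7.4330 ⇒ taut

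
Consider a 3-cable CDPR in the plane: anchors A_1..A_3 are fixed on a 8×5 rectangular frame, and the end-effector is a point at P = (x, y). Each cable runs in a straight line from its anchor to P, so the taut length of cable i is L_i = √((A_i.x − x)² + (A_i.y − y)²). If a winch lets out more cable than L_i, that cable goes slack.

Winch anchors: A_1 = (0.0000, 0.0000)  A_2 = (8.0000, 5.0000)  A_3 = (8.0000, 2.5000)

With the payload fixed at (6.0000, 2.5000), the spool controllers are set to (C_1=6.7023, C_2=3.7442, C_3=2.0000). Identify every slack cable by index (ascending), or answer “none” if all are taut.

cable 1: L_1 = ‖A_1−P‖ = 6.5000;  C_1 = 6.7023 → slack
cable 2: L_2 = ‖A_2−P‖ = 3.2016;  C_2 = 3.7442 → slack
cable 3: L_3 = ‖A_3−P‖ = 2.0000;  C_3 = 2.0000 → taut

1, 2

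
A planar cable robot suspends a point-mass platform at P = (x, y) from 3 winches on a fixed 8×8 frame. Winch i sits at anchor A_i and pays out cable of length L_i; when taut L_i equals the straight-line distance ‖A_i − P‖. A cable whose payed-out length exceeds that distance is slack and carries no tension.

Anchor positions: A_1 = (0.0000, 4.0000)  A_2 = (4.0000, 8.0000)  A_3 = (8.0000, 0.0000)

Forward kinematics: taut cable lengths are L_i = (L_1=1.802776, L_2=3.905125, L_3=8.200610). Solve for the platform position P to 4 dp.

each cable: (A_i−P)·(A_i−P) = L_i²; let q_i = ‖A_i‖²−L_i²
q_1 = 0.0000+16.0000−3.2500 = 12.7500
row 1: -8.0000x − 8.0000y = -52.0000  (q_2=64.7500)
row 2: -16.0000x + 8.0000y = 16.0000  (q_3=-3.2500)
Cramer on rows 1–2 → x = 1.5000, y = 5.0000

(1.5000, 5.0000)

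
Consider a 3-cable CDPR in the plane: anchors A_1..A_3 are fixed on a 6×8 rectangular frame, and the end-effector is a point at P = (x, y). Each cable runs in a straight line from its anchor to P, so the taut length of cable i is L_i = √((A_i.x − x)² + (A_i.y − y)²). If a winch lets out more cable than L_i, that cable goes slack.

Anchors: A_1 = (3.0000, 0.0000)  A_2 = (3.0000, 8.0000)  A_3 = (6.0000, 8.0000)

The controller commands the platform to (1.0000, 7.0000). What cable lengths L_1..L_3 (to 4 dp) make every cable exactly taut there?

L_1: Δ = A_1−P = (2.0000, -7.0000) → ‖Δ‖ = √53.0000 = 7.2801
L_2: Δ = A_2−P = (2.0000, 1.0000) → ‖Δ‖ = √5.0000 = 2.2361
L_3: Δ = A_3−P = (5.0000, 1.0000) → ‖Δ‖ = √26.0000 = 5.0990

(7.2801, 2.2361, 5.0990)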